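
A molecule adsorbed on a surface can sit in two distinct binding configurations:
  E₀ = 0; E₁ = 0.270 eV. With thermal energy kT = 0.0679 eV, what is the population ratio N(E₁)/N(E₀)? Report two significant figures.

0.019

n₁/n₀ = exp[−(E₁−E₀)/kT] = exp(−(0.270 eV)/(0.0679 eV)) = exp(-3.976) = 0.019.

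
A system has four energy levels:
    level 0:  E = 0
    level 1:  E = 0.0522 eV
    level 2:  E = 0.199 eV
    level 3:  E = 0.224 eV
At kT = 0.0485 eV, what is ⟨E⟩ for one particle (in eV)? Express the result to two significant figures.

0.017 eV

Eᵢ/kT = 0, 1.076, 4.103, 4.619.
Z = Σ e^(−Eᵢ/kT) = e^(−0) + e^(−1.076) + e^(−4.103) + e^(−4.619) = 1.000 + 0.3410 + 0.01652 + 0.009863 = 1.367.
⟨E⟩ = Σ Eᵢ e^(−Eᵢ/kT) / Z = (0·1.000 + 0.0522·0.3410 + 0.199·0.01652 + 0.224·0.009863) / 1.367 = 0.017 eV.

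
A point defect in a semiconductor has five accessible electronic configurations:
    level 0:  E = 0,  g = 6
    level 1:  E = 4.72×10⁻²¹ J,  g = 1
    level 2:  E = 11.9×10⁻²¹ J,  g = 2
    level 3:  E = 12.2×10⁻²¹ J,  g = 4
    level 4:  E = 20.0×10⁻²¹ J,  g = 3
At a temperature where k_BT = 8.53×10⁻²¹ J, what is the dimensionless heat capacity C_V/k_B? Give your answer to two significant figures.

0.43

Eᵢ/kT = 0, 0.5533, 1.395, 1.430, 2.345.
Z = Σ gᵢe^(−Eᵢ/kT) = 6·e^(−0) + 1·e^(−0.5533) + 2·e^(−1.395) + 4·e^(−1.430) + 3·e^(−2.345) = 6.000 + 0.5750 + 0.4957 + 0.9572 + 0.2875 = 8.315.
⟨E⟩ = 3.132, ⟨E²⟩ = 40.95.
C_V/k_B = (⟨E²⟩ − ⟨E⟩²)/(kT)² = (40.95 − 9.809)/72.76 = 0.43.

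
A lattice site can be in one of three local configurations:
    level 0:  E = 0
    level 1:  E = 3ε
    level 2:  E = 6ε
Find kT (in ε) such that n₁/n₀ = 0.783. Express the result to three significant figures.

n₁/n₀ = exp[−(E₁−E₀)/kT] = 0.783.
⇒ (E₁−E₀)/kT = ln(1/0.783) = ln(1.2771) = 0.24459.
kT = 3ε / 0.24459 = 12.3 ε.

12.3 ε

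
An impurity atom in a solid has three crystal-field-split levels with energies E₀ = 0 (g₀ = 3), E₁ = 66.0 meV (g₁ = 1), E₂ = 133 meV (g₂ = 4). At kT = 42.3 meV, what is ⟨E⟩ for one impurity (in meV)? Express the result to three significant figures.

10.9 meV

Eᵢ/kT = 0, 1.5603, 3.1442.
Z = Σ gᵢe^(−Eᵢ/kT) = 3·e^(−0) + 1·e^(−1.5603) + 4·e^(−3.1442) = 3.0000 + 0.21007 + 0.17241 = 3.3825.
⟨E⟩ = Σ Eᵢ gᵢe^(−Eᵢ/kT) / Z = (0·3.0000 + 66.0·0.21007 + 133·0.17241) / 3.3825 = 10.9 meV.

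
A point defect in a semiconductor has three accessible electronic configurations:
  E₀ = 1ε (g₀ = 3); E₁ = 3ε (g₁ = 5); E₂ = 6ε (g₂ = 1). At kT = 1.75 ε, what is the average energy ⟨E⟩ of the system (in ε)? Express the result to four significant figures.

1.747 ε

Eᵢ/kT = 0.571429, 1.71429, 3.42857.
Z = Σ gᵢe^(−Eᵢ/kT) = 3·e^(−0.571429) + 5·e^(−1.71429) + 1·e^(−3.42857) = 1.69415 + 0.900458 + 0.0324333 = 2.62704.
⟨E⟩ = Σ Eᵢ gᵢe^(−Eᵢ/kT) / Z = (1·1.69415 + 3·0.900458 + 6·0.0324333) / 2.62704 = 1.747 ε.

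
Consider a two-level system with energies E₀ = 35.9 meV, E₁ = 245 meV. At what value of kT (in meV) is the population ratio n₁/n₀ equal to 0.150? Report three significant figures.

n₁/n₀ = exp[−(E₁−E₀)/kT] = 0.150.
⇒ (E₁−E₀)/kT = ln(1/0.150) = ln(6.6667) = 1.8971.
kT = 209.1 meV / 1.8971 = 110 meV.

110 meV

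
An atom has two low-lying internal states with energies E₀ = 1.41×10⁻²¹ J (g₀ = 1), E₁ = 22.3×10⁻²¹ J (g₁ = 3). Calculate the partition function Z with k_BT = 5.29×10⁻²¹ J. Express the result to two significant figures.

Z = 0.81

Eᵢ/kT = 0.2665, 4.216.
Z = Σ gᵢe^(−Eᵢ/kT) = 1·e^(−0.2665) + 3·e^(−4.216) = 0.7661 + 0.04427 = 0.8104.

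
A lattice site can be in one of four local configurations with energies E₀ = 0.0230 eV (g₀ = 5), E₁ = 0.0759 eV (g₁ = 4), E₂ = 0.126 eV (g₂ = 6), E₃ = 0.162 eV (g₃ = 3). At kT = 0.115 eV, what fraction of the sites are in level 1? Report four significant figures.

0.2323

Eᵢ/kT = 0.200000, 0.660000, 1.09565, 1.40870.
Z = Σ gᵢe^(−Eᵢ/kT) = 5·e^(−0.200000) + 4·e^(−0.660000) + 6·e^(−1.09565) + 3·e^(−1.40870) = 4.09365 + 2.06741 + 2.00593 + 0.733383 = 8.90037.
P₁ = g₁ e^(−E₁/kT) / Z = 2.06741/8.90037 = 0.2323.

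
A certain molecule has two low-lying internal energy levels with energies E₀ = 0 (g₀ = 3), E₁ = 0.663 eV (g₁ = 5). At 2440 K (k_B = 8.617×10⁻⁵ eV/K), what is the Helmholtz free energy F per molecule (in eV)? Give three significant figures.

k_BT = 8.617×10⁻⁵ × 2440 K = 0.21025 eV.
Eᵢ/kT = 0, 3.1534.
Z = Σ gᵢe^(−Eᵢ/kT) = 3·e^(−0) + 5·e^(−3.1534) = 3.0000 + 0.21353 = 3.2135.
F = −kT ln Z = −0.21025 × ln(3.2135) = −0.21025 × 1.1674 = -0.245 eV.

-0.245 eV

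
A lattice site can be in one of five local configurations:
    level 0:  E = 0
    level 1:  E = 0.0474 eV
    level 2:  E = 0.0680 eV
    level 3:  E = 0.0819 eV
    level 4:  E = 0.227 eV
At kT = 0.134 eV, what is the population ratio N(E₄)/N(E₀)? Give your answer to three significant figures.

0.184

n₄/n₀ = exp[−(E₄−E₀)/kT] = exp(−(0.227 eV)/(0.134 eV)) = exp(-1.6940) = 0.184.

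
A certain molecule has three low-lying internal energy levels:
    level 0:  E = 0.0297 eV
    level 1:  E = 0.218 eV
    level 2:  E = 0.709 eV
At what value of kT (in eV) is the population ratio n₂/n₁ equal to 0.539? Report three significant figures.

n₂/n₁ = exp[−(E₂−E₁)/kT] = 0.539.
⇒ (E₂−E₁)/kT = ln(1/0.539) = ln(1.8553) = 0.61805.
kT = 0.491 eV / 0.61805 = 0.794 eV.

0.794 eV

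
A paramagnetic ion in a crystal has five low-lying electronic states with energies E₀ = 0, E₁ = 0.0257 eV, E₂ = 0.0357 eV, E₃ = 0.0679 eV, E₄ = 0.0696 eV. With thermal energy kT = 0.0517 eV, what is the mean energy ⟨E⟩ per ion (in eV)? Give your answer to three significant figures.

0.0265 eV

Eᵢ/kT = 0, 0.49710, 0.69052, 1.3133, 1.3462.
Z = Σ e^(−Eᵢ/kT) = e^(−0) + e^(−0.49710) + e^(−0.69052) + e^(−1.3133) + e^(−1.3462) = 1.0000 + 0.60829 + 0.50132 + 0.26893 + 0.26023 = 2.6388.
⟨E⟩ = Σ Eᵢ e^(−Eᵢ/kT) / Z = (0·1.0000 + 0.0257·0.60829 + 0.0357·0.50132 + 0.0679·0.26893 + 0.0696·0.26023) / 2.6388 = 0.0265 eV.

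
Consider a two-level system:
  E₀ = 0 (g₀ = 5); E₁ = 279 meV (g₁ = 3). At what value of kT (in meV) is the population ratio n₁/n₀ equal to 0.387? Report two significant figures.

640 meV

n₁/n₀ = (g₁/g₀) exp[−(E₁−E₀)/kT] = 0.387.
⇒ (E₁−E₀)/kT = ln((3/5)/0.387) = ln(1.550) = 0.4383.
kT = 279 meV / 0.4383 = 640 meV.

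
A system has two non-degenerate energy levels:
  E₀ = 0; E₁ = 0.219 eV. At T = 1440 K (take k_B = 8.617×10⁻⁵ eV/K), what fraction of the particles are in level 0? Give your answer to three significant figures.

0.854

k_BT = 8.617×10⁻⁵ × 1440 K = 0.12408 eV.
Eᵢ/kT = 0, 1.7650.
Z = Σ e^(−Eᵢ/kT) = e^(−0) + e^(−1.7650) = 1.0000 + 0.17119 = 1.1712.
P₀ = e^(−E₀/kT) / Z = 1.0000/1.1712 = 0.854.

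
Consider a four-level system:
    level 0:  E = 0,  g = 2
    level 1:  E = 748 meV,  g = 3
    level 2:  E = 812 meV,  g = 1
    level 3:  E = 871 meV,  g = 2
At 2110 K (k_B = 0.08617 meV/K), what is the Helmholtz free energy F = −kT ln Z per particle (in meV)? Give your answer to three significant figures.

-133 meV

k_BT = 0.08617 × 2110 K = 181.82 meV.
Eᵢ/kT = 0, 4.1140, 4.4660, 4.7905.
Z = Σ gᵢe^(−Eᵢ/kT) = 2·e^(−0) + 3·e^(−4.1140) + 1·e^(−4.4660) + 2·e^(−4.7905) = 2.0000 + 0.049027 + 0.011493 + 0.016617 = 2.0771.
F = −kT ln Z = −181.82 × ln(2.0771) = −181.82 × 0.73097 = -133 meV.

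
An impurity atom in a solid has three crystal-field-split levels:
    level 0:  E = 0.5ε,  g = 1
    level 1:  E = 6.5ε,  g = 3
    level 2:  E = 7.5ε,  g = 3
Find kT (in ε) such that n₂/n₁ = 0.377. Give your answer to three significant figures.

n₂/n₁ = (g₂/g₁) exp[−(E₂−E₁)/kT] = 0.377.
⇒ (E₂−E₁)/kT = ln((3/3)/0.377) = ln(2.6525) = 0.97550.
kT = 1.0ε / 0.97550 = 1.03 ε.

1.03 ε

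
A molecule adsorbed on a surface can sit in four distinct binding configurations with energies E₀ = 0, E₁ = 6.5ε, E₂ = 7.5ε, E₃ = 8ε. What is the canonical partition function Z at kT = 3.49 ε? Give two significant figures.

Eᵢ/kT = 0, 1.862, 2.149, 2.292.
Z = Σ e^(−Eᵢ/kT) = e^(−0) + e^(−1.862) + e^(−2.149) + e^(−2.292) = 1.000 + 0.1554 + 0.1166 + 0.1011 = 1.373.

Z = 1.4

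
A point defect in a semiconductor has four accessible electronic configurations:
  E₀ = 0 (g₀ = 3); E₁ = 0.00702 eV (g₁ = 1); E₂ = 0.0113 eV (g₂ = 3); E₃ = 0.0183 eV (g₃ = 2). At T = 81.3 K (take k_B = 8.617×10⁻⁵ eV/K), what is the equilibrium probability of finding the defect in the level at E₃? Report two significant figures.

0.036

k_BT = 8.617×10⁻⁵ × 81.3 K = 0.007006 eV.
Eᵢ/kT = 0, 1.002, 1.613, 2.612.
Z = Σ gᵢe^(−Eᵢ/kT) = 3·e^(−0) + 1·e^(−1.002) + 3·e^(−1.613) + 2·e^(−2.612) = 3.000 + 0.3671 + 0.5979 + 0.1468 = 4.112.
P₃ = g₃ e^(−E₃/kT) / Z = 0.1468/4.112 = 0.036.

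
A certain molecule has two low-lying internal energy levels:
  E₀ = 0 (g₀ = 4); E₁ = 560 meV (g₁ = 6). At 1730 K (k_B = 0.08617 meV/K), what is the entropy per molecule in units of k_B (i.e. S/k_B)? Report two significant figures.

k_BT = 0.08617 × 1730 K = 149.1 meV.
Eᵢ/kT = 0, 3.756.
Z = Σ gᵢe^(−Eᵢ/kT) = 4·e^(−0) + 6·e^(−3.756) = 4.000 + 0.1403 = 4.140.
⟨E⟩ = Σ EᵢPᵢ = 18.98 meV.
S/k_B = ln Z + ⟨E⟩/kT = ln(4.140) + 18.98/149.1 = 1.421 + 0.1273 = 1.5.

1.5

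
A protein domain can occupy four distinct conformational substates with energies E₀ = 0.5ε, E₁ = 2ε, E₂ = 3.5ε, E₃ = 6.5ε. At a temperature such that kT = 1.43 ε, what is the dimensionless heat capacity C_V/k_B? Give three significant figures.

0.586

Eᵢ/kT = 0.34965, 1.3986, 2.4476, 4.5455.
Z = Σ e^(−Eᵢ/kT) = e^(−0.34965) + e^(−1.3986) + e^(−2.4476) + e^(−4.5455) = 0.70493 + 0.24694 + 0.086501 + 0.010615 = 1.0490.
⟨E⟩ = 1.1612 ε, ⟨E²⟩ = 2.5473 ε².
C_V/k_B = (⟨E²⟩ − ⟨E⟩²)/(kT)² = (2.5473 − 1.3484)/2.0449 = 0.586.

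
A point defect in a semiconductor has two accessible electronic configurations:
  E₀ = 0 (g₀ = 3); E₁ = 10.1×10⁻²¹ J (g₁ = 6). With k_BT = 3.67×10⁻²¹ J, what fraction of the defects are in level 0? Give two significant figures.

Eᵢ/kT = 0, 2.752.
Z = Σ gᵢe^(−Eᵢ/kT) = 3·e^(−0) + 6·e^(−2.752) = 3.000 + 0.3828 = 3.383.
P₀ = g₀ e^(−E₀/kT) / Z = 3.000/3.383 = 0.89.

0.89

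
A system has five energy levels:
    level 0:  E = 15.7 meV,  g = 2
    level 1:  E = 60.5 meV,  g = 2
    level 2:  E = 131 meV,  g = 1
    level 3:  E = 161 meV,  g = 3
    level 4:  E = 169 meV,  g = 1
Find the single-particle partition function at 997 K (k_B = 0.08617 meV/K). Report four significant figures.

Z = 3.473

k_BT = 0.08617 × 997 K = 85.9115 meV.
Eᵢ/kT = 0.182746, 0.704213, 1.52482, 1.87402, 1.96714.
Z = Σ gᵢe^(−Eᵢ/kT) = 2·e^(−0.182746) + 2·e^(−0.704213) + 1·e^(−1.52482) + 3·e^(−1.87402) + 1·e^(−1.96714) = 1.66596 + 0.988995 + 0.217660 + 0.460516 + 0.139856 = 3.47299.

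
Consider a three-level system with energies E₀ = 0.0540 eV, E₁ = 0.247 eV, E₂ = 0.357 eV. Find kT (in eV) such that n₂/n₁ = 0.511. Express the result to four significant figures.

0.1638 eV

n₂/n₁ = exp[−(E₂−E₁)/kT] = 0.511.
⇒ (E₂−E₁)/kT = ln(1/0.511) = ln(1.95695) = 0.671387.
kT = 0.110 eV / 0.671387 = 0.1638 eV.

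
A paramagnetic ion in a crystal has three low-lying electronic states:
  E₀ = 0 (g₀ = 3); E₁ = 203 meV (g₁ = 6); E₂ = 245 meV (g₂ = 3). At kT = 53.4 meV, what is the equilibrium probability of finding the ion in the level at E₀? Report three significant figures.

Eᵢ/kT = 0, 3.8015, 4.5880.
Z = Σ gᵢe^(−Eᵢ/kT) = 3·e^(−0) + 6·e^(−3.8015) + 3·e^(−4.5880) = 3.0000 + 0.13402 + 0.030520 = 3.1645.
P₀ = g₀ e^(−E₀/kT) / Z = 3.0000/3.1645 = 0.948.

0.948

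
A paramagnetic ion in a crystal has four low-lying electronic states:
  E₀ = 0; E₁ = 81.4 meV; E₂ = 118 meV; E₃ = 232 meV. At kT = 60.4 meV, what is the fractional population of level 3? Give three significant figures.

0.0151

Eᵢ/kT = 0, 1.3477, 1.9536, 3.8411.
Z = Σ e^(−Eᵢ/kT) = e^(−0) + e^(−1.3477) + e^(−1.9536) + e^(−3.8411) = 1.0000 + 0.25984 + 0.14176 + 0.021470 = 1.4231.
P₃ = e^(−E₃/kT) / Z = 0.021470/1.4231 = 0.0151.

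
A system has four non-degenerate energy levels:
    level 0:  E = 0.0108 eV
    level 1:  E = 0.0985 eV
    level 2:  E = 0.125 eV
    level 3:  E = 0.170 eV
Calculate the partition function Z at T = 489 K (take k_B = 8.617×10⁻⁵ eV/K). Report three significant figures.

k_BT = 8.617×10⁻⁵ × 489 K = 0.042137 eV.
Eᵢ/kT = 0.25631, 2.3376, 2.9665, 4.0345.
Z = Σ e^(−Eᵢ/kT) = e^(−0.25631) + e^(−2.3376) + e^(−2.9665) + e^(−4.0345) = 0.77390 + 0.096559 + 0.051483 + 0.017695 = 0.93964.

Z = 0.940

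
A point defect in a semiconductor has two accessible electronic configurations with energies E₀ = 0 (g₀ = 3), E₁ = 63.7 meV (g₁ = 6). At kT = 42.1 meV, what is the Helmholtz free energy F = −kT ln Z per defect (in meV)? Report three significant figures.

-61.6 meV

Eᵢ/kT = 0, 1.5131.
Z = Σ gᵢe^(−Eᵢ/kT) = 3·e^(−0) + 6·e^(−1.5131) = 3.0000 + 1.3214 = 4.3214.
F = −kT ln Z = −42.1 × ln(4.3214) = −42.1 × 1.4636 = -61.6 meV.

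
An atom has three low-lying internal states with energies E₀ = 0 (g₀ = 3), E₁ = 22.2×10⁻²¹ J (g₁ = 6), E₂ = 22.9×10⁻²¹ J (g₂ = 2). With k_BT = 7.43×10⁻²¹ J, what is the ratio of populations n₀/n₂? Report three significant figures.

n₀/n₂ = (g₀/g₂) exp[−(E₀−E₂)/kT] = (3/2) × exp(−(-22.9 ×10⁻²¹ J)/(7.43 ×10⁻²¹ J)) = (3/2) × exp(3.0821) = 32.7.

32.7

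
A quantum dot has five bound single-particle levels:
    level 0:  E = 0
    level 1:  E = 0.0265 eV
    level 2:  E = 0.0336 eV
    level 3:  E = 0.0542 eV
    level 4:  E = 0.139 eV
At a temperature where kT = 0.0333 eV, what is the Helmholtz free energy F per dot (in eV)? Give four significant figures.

Eᵢ/kT = 0, 0.795796, 1.00901, 1.62763, 4.17417.
Z = Σ e^(−Eᵢ/kT) = e^(−0) + e^(−0.795796) + e^(−1.00901) + e^(−1.62763) + e^(−4.17417) = 1.00000 + 0.451222 + 0.364580 + 0.196394 + 0.0153880 = 2.02758.
F = −kT ln Z = −0.0333 × ln(2.02758) = −0.0333 × 0.706843 = -0.02354 eV.

-0.02354 eV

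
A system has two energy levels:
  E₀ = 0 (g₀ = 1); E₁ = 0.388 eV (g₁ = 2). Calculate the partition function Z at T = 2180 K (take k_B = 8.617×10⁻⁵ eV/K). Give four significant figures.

k_BT = 8.617×10⁻⁵ × 2180 K = 0.187851 eV.
Eᵢ/kT = 0, 2.06547.
Z = Σ gᵢe^(−Eᵢ/kT) = 1·e^(−0) + 2·e^(−2.06547) = 1.00000 + 0.253517 = 1.25352.

Z = 1.254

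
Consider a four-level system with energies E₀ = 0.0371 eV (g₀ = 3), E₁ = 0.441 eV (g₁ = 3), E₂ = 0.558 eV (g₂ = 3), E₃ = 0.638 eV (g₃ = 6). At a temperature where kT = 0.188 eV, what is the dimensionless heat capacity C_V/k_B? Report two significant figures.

1.2

Eᵢ/kT = 0.1973, 2.346, 2.968, 3.394.
Z = Σ gᵢe^(−Eᵢ/kT) = 3·e^(−0.1973) + 3·e^(−2.346) + 3·e^(−2.968) + 6·e^(−3.394) = 2.463 + 0.2873 + 0.1542 + 0.2014 = 3.106.
⟨E⟩ = 0.1393 eV, ⟨E²⟩ = 0.06093 eV².
C_V/k_B = (⟨E²⟩ − ⟨E⟩²)/(kT)² = (0.06093 − 0.01940)/0.03534 = 1.2.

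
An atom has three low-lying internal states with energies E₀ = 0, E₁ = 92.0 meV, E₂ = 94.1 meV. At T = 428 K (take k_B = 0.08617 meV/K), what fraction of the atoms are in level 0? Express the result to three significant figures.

k_BT = 0.08617 × 428 K = 36.881 meV.
Eᵢ/kT = 0, 2.4945, 2.5514.
Z = Σ e^(−Eᵢ/kT) = e^(−0) + e^(−2.4945) + e^(−2.5514) = 1.0000 + 0.082538 + 0.077972 = 1.1605.
P₀ = e^(−E₀/kT) / Z = 1.0000/1.1605 = 0.862.

0.862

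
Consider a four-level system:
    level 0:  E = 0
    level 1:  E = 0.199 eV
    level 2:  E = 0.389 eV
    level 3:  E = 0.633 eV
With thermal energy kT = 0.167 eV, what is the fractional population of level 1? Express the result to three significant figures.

Eᵢ/kT = 0, 1.1916, 2.3293, 3.7904.
Z = Σ e^(−Eᵢ/kT) = e^(−0) + e^(−1.1916) + e^(−2.3293) + e^(−3.7904) = 1.0000 + 0.30373 + 0.097364 + 0.022587 = 1.4237.
P₁ = e^(−E₁/kT) / Z = 0.30373/1.4237 = 0.213.

0.213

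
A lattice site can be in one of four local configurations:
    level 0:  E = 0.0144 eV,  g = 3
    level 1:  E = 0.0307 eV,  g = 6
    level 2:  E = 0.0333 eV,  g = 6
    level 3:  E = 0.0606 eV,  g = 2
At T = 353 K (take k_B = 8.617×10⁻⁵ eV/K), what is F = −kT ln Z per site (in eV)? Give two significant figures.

-0.056 eV

k_BT = 8.617×10⁻⁵ × 353 K = 0.03042 eV.
Eᵢ/kT = 0.4734, 1.009, 1.095, 1.992.
Z = Σ gᵢe^(−Eᵢ/kT) = 3·e^(−0.4734) + 6·e^(−1.009) + 6·e^(−1.095) + 2·e^(−1.992) = 1.869 + 2.188 + 2.007 + 0.2728 = 6.337.
F = −kT ln Z = −0.03042 × ln(6.337) = −0.03042 × 1.846 = -0.056 eV.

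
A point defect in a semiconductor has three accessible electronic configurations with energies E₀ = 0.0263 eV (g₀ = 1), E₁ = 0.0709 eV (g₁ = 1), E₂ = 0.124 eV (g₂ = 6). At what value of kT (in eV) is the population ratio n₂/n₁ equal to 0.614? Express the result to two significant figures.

n₂/n₁ = (g₂/g₁) exp[−(E₂−E₁)/kT] = 0.614.
⇒ (E₂−E₁)/kT = ln((6/1)/0.614) = ln(9.772) = 2.280.
kT = 0.0531 eV / 2.280 = 0.023 eV.

0.023 eV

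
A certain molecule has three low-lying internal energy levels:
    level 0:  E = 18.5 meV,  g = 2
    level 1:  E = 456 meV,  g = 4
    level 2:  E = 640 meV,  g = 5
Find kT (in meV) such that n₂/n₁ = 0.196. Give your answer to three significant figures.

99.3 meV

n₂/n₁ = (g₂/g₁) exp[−(E₂−E₁)/kT] = 0.196.
⇒ (E₂−E₁)/kT = ln((5/4)/0.196) = ln(6.3776) = 1.8528.
kT = 184 meV / 1.8528 = 99.3 meV.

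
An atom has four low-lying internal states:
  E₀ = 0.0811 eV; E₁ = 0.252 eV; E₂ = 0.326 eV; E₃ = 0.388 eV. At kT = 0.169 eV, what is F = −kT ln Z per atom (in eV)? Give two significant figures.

-0.015 eV

Eᵢ/kT = 0.4799, 1.491, 1.929, 2.296.
Z = Σ e^(−Eᵢ/kT) = e^(−0.4799) + e^(−1.491) + e^(−1.929) + e^(−2.296) = 0.6188 + 0.2251 + 0.1453 + 0.1007 = 1.090.
F = −kT ln Z = −0.169 × ln(1.090) = −0.169 × 0.08618 = -0.015 eV.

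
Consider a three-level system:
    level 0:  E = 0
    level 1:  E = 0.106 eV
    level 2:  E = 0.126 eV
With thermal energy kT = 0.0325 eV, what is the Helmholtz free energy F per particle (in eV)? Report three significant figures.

Eᵢ/kT = 0, 3.2615, 3.8769.
Z = Σ e^(−Eᵢ/kT) = e^(−0) + e^(−3.2615) + e^(−3.8769) = 1.0000 + 0.038331 + 0.020715 = 1.0590.
F = −kT ln Z = −0.0325 × ln(1.0590) = −0.0325 × 0.057325 = -0.00186 eV.

-0.00186 eV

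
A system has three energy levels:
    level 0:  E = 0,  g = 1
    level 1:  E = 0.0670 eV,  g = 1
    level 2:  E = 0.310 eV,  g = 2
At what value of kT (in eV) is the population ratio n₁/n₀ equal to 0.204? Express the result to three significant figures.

n₁/n₀ = (g₁/g₀) exp[−(E₁−E₀)/kT] = 0.204.
⇒ (E₁−E₀)/kT = ln((1/1)/0.204) = ln(4.9020) = 1.5896.
kT = 0.0670 eV / 1.5896 = 0.0421 eV.

0.0421 eV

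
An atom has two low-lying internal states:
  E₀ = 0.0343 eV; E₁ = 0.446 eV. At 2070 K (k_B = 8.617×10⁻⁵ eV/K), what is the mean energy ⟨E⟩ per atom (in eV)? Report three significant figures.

k_BT = 8.617×10⁻⁵ × 2070 K = 0.17837 eV.
Eᵢ/kT = 0.19230, 2.5004.
Z = Σ e^(−Eᵢ/kT) = e^(−0.19230) + e^(−2.5004) = 0.82506 + 0.082052 = 0.90711.
⟨E⟩ = Σ Eᵢ e^(−Eᵢ/kT) / Z = (0.0343·0.82506 + 0.446·0.082052) / 0.90711 = 0.0715 eV.

0.0715 eV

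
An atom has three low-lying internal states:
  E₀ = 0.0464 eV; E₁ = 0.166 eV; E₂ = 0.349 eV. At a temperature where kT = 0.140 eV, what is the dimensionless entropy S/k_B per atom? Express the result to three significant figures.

0.830

Eᵢ/kT = 0.33143, 1.1857, 2.4929.
Z = Σ e^(−Eᵢ/kT) = e^(−0.33143) + e^(−1.1857) + e^(−2.4929) = 0.71790 + 0.30553 + 0.082670 = 1.1061.
⟨E⟩ = Σ EᵢPᵢ = 0.10205 eV.
S/k_B = ln Z + ⟨E⟩/kT = ln(1.1061) + 0.10205/0.140 = 0.10084 + 0.72893 = 0.830.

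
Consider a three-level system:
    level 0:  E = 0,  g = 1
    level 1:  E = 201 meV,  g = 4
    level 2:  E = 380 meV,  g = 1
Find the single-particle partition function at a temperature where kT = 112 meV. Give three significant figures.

Z = 1.70

Eᵢ/kT = 0, 1.7946, 3.3929.
Z = Σ gᵢe^(−Eᵢ/kT) = 1·e^(−0) + 4·e^(−1.7946) + 1·e^(−3.3929) = 1.0000 + 0.66478 + 0.033611 = 1.6984.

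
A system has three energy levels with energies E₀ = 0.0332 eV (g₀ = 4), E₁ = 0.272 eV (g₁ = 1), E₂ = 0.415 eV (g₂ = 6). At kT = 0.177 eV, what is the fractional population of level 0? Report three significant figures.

Eᵢ/kT = 0.18757, 1.5367, 2.3446.
Z = Σ gᵢe^(−Eᵢ/kT) = 4·e^(−0.18757) + 1·e^(−1.5367) + 6·e^(−2.3446) = 3.3159 + 0.21509 + 0.57531 = 4.1063.
P₀ = g₀ e^(−E₀/kT) / Z = 3.3159/4.1063 = 0.808.

0.808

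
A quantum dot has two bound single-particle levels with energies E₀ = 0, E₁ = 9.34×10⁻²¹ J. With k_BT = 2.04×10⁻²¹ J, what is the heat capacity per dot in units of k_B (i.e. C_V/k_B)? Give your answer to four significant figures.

0.2109

Eᵢ/kT = 0, 4.57843.
Z = Σ e^(−Eᵢ/kT) = e^(−0) + e^(−4.57843) = 1.00000 + 0.0102710 = 1.01027.
⟨E⟩ = 0.0949559, ⟨E²⟩ = 0.886889.
C_V/k_B = (⟨E²⟩ − ⟨E⟩²)/(kT)² = (0.886889 − 0.00901662)/4.16160 = 0.2109.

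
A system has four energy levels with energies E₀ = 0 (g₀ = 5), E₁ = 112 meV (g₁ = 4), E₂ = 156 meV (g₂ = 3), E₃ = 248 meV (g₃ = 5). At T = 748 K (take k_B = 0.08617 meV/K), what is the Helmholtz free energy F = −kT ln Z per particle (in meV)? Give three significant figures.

-116 meV

k_BT = 0.08617 × 748 K = 64.455 meV.
Eᵢ/kT = 0, 1.7376, 2.4203, 3.8476.
Z = Σ gᵢe^(−Eᵢ/kT) = 5·e^(−0) + 4·e^(−1.7376) + 3·e^(−2.4203) + 5·e^(−3.8476) = 5.0000 + 0.70377 + 0.26668 + 0.10665 = 6.0771.
F = −kT ln Z = −64.455 × ln(6.0771) = −64.455 × 1.8045 = -116 meV.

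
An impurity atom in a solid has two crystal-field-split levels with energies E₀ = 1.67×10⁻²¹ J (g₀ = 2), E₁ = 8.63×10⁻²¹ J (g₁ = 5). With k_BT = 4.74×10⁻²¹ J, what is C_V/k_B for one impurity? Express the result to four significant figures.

0.4999

Eᵢ/kT = 0.352321, 1.82068.
Z = Σ gᵢe^(−Eᵢ/kT) = 2·e^(−0.352321) + 5·e^(−1.82068) = 1.40611 + 0.809578 = 2.21569.
⟨E⟩ = 4.21307, ⟨E²⟩ = 28.9826.
C_V/k_B = (⟨E²⟩ − ⟨E⟩²)/(kT)² = (28.9826 − 17.7500)/22.4676 = 0.4999.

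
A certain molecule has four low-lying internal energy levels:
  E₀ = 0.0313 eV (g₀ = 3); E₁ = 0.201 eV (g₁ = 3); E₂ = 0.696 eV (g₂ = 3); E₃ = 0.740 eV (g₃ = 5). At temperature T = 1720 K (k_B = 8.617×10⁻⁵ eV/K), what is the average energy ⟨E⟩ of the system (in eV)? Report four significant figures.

k_BT = 8.617×10⁻⁵ × 1720 K = 0.148212 eV.
Eᵢ/kT = 0.211184, 1.35617, 4.69598, 4.99285.
Z = Σ gᵢe^(−Eᵢ/kT) = 3·e^(−0.211184) + 3·e^(−1.35617) + 3·e^(−4.69598) + 5·e^(−4.99285) = 2.42888 + 0.772937 + 0.0273957 + 0.0339315 = 3.26314.
⟨E⟩ = Σ Eᵢ gᵢe^(−Eᵢ/kT) / Z = (0.0313·2.42888 + 0.201·0.772937 + 0.696·0.0273957 + 0.740·0.0339315) / 3.26314 = 0.08445 eV.

0.08445 eV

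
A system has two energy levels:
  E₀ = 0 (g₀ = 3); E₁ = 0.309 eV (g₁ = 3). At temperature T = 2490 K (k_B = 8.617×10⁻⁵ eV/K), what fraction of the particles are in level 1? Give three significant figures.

0.192

k_BT = 8.617×10⁻⁵ × 2490 K = 0.21456 eV.
Eᵢ/kT = 0, 1.4402.
Z = Σ gᵢe^(−Eᵢ/kT) = 3·e^(−0) + 3·e^(−1.4402) = 3.0000 + 0.71064 = 3.7106.
P₁ = g₁ e^(−E₁/kT) / Z = 0.71064/3.7106 = 0.192.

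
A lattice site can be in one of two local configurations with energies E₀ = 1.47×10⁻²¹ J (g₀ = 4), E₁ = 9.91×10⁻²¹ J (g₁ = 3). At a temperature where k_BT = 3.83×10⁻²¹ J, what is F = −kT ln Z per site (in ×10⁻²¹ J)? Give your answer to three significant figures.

-4.14 ×10⁻²¹ J

Eᵢ/kT = 0.38381, 2.5875.
Z = Σ gᵢe^(−Eᵢ/kT) = 4·e^(−0.38381) + 3·e^(−2.5875) = 2.7250 + 0.22562 = 2.9506.
F = −kT ln Z = −3.83 × ln(2.9506) = −3.83 × 1.0820 = -4.14 ×10⁻²¹ J.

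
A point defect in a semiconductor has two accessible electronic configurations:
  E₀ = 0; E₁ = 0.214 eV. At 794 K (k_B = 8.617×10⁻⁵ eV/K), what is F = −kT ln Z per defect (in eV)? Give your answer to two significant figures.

k_BT = 8.617×10⁻⁵ × 794 K = 0.06842 eV.
Eᵢ/kT = 0, 3.128.
Z = Σ e^(−Eᵢ/kT) = e^(−0) + e^(−3.128) = 1.000 + 0.04381 = 1.044.
F = −kT ln Z = −0.06842 × ln(1.044) = −0.06842 × 0.04306 = -0.0029 eV.

-0.0029 eV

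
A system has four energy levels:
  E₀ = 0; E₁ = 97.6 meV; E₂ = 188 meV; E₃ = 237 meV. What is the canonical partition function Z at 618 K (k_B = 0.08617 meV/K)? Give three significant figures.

Z = 1.20

k_BT = 0.08617 × 618 K = 53.253 meV.
Eᵢ/kT = 0, 1.8328, 3.5303, 4.4505.
Z = Σ e^(−Eᵢ/kT) = e^(−0) + e^(−1.8328) + e^(−3.5303) + e^(−4.4505) = 1.0000 + 0.15997 + 0.029296 + 0.011673 = 1.2009.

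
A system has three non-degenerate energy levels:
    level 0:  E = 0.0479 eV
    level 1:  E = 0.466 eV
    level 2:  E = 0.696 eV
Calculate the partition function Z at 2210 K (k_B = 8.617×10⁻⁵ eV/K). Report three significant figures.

Z = 0.890

k_BT = 8.617×10⁻⁵ × 2210 K = 0.19044 eV.
Eᵢ/kT = 0.25152, 2.4470, 3.6547.
Z = Σ e^(−Eᵢ/kT) = e^(−0.25152) + e^(−2.4470) + e^(−3.6547) = 0.77762 + 0.086553 + 0.025869 = 0.89004.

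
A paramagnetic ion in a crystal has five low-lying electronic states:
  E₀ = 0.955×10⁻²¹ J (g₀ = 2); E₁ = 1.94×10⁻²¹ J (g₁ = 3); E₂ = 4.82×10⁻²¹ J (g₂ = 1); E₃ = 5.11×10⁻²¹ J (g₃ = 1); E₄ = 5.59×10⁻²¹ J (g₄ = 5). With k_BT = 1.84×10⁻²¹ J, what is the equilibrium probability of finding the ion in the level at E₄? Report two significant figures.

0.092

Eᵢ/kT = 0.5190, 1.054, 2.620, 2.777, 3.038.
Z = Σ gᵢe^(−Eᵢ/kT) = 2·e^(−0.5190) + 3·e^(−1.054) + 1·e^(−2.620) + 1·e^(−2.777) + 5·e^(−3.038) = 1.190 + 1.046 + 0.07280 + 0.06222 + 0.2397 = 2.611.
P₄ = g₄ e^(−E₄/kT) / Z = 0.2397/2.611 = 0.092.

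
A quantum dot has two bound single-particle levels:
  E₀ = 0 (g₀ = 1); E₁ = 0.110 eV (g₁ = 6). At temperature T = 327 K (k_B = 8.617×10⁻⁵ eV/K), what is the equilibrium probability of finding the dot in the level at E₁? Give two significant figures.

0.11

k_BT = 8.617×10⁻⁵ × 327 K = 0.02818 eV.
Eᵢ/kT = 0, 3.903.
Z = Σ gᵢe^(−Eᵢ/kT) = 1·e^(−0) + 6·e^(−3.903) = 1.000 + 0.1211 = 1.121.
P₁ = g₁ e^(−E₁/kT) / Z = 0.1211/1.121 = 0.11.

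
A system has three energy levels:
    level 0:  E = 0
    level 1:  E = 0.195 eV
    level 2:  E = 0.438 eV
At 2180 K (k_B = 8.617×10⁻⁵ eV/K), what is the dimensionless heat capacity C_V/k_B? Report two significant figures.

0.46

k_BT = 8.617×10⁻⁵ × 2180 K = 0.1879 eV.
Eᵢ/kT = 0, 1.038, 2.331.
Z = Σ e^(−Eᵢ/kT) = e^(−0) + e^(−1.038) + e^(−2.331) = 1.000 + 0.3542 + 0.09720 = 1.451.
⟨E⟩ = 0.07694 eV, ⟨E²⟩ = 0.02213 eV².
C_V/k_B = (⟨E²⟩ − ⟨E⟩²)/(kT)² = (0.02213 − 0.005920)/0.03531 = 0.46.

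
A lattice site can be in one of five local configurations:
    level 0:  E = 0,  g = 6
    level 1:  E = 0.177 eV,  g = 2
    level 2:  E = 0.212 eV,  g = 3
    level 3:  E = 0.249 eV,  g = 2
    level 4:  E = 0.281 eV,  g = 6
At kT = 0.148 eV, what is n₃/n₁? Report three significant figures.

0.615

n₃/n₁ = (g₃/g₁) exp[−(E₃−E₁)/kT] = (2/2) × exp(−(0.072 eV)/(0.148 eV)) = (2/2) × exp(-0.48649) = 0.615.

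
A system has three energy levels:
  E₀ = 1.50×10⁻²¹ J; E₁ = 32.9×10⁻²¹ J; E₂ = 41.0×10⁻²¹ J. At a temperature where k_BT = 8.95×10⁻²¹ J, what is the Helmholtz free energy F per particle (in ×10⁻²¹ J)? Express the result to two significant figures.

Eᵢ/kT = 0.1676, 3.676, 4.581.
Z = Σ e^(−Eᵢ/kT) = e^(−0.1676) + e^(−3.676) + e^(−4.581) = 0.8457 + 0.02532 + 0.01024 = 0.8813.
F = −kT ln Z = −8.95 × ln(0.8813) = −8.95 × -0.1264 = 1.1 ×10⁻²¹ J.

1.1 ×10⁻²¹ J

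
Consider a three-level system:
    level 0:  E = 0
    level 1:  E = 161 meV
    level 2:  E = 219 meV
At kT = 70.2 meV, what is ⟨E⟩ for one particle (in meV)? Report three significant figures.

22.6 meV

Eᵢ/kT = 0, 2.2934, 3.1197.
Z = Σ e^(−Eᵢ/kT) = e^(−0) + e^(−2.2934) + e^(−3.1197) = 1.0000 + 0.10092 + 0.044170 = 1.1451.
⟨E⟩ = Σ Eᵢ e^(−Eᵢ/kT) / Z = (0·1.0000 + 161·0.10092 + 219·0.044170) / 1.1451 = 22.6 meV.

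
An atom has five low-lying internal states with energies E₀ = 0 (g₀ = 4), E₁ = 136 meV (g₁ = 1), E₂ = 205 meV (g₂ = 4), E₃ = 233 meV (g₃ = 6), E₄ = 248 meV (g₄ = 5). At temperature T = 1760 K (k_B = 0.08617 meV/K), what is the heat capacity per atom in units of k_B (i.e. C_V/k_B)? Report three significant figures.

k_BT = 0.08617 × 1760 K = 151.66 meV.
Eᵢ/kT = 0, 0.89674, 1.3517, 1.5363, 1.6352.
Z = Σ gᵢe^(−Eᵢ/kT) = 4·e^(−0) + 1·e^(−0.89674) + 4·e^(−1.3517) + 6·e^(−1.5363) + 5·e^(−1.6352) = 4.0000 + 0.40790 + 1.0352 + 1.2911 + 0.97457 = 7.7088.
⟨E⟩ = 105.10 meV, ⟨E²⟩ = 23490 meV².
C_V/k_B = (⟨E²⟩ − ⟨E⟩²)/(kT)² = (23490 − 11046)/23001 = 0.541.

0.541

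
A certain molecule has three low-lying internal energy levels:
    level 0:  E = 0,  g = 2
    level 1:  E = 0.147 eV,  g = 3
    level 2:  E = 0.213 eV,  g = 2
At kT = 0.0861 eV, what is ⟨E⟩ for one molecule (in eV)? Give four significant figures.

Eᵢ/kT = 0, 1.70732, 2.47387.
Z = Σ gᵢe^(−Eᵢ/kT) = 2·e^(−0) + 3·e^(−1.70732) + 2·e^(−2.47387) = 2.00000 + 0.544053 + 0.168516 = 2.71257.
⟨E⟩ = Σ Eᵢ gᵢe^(−Eᵢ/kT) / Z = (0·2.00000 + 0.147·0.544053 + 0.213·0.168516) / 2.71257 = 0.04272 eV.

0.04272 eV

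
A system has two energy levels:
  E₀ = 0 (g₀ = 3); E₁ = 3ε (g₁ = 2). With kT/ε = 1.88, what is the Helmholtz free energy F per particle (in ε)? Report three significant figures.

-2.30 ε

Eᵢ/kT = 0, 1.5957.
Z = Σ gᵢe^(−Eᵢ/kT) = 3·e^(−0) + 2·e^(−1.5957) = 3.0000 + 0.40553 = 3.4055.
F = −kT ln Z = −1.88 × ln(3.4055) = −1.88 × 1.2254 = -2.30 ε.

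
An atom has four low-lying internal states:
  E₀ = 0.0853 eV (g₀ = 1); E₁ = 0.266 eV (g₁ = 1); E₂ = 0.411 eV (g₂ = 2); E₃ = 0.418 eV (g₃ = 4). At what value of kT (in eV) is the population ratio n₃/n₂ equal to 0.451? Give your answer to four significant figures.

0.004700 eV

n₃/n₂ = (g₃/g₂) exp[−(E₃−E₂)/kT] = 0.451.
⇒ (E₃−E₂)/kT = ln((4/2)/0.451) = ln(4.43459) = 1.48944.
kT = 0.007 eV / 1.48944 = 0.004700 eV.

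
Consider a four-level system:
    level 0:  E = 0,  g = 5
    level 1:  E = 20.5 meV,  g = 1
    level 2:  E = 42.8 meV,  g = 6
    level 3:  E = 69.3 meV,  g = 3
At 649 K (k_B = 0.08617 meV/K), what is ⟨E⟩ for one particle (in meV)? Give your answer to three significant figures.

k_BT = 0.08617 × 649 K = 55.924 meV.
Eᵢ/kT = 0, 0.36657, 0.76532, 1.2392.
Z = Σ gᵢe^(−Eᵢ/kT) = 5·e^(−0) + 1·e^(−0.36657) + 6·e^(−0.76532) + 3·e^(−1.2392) = 5.0000 + 0.69311 + 2.7911 + 0.86885 = 9.3531.
⟨E⟩ = Σ Eᵢ gᵢe^(−Eᵢ/kT) / Z = (0·5.0000 + 20.5·0.69311 + 42.8·2.7911 + 69.3·0.86885) / 9.3531 = 20.7 meV.

20.7 meV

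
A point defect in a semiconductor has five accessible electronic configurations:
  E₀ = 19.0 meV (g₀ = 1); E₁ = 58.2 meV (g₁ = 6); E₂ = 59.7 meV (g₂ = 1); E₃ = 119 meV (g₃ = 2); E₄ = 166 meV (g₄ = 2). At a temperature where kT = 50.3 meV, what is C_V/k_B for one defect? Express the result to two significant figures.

Eᵢ/kT = 0.3777, 1.157, 1.187, 2.366, 3.300.
Z = Σ gᵢe^(−Eᵢ/kT) = 1·e^(−0.3777) + 6·e^(−1.157) + 1·e^(−1.187) + 2·e^(−2.366) + 2·e^(−3.300) = 0.6854 + 1.887 + 0.3051 + 0.1877 + 0.07377 = 3.139.
⟨E⟩ = 55.95 meV, ⟨E²⟩ = 3956 meV².
C_V/k_B = (⟨E²⟩ − ⟨E⟩²)/(kT)² = (3956 − 3130)/2530 = 0.33.

0.33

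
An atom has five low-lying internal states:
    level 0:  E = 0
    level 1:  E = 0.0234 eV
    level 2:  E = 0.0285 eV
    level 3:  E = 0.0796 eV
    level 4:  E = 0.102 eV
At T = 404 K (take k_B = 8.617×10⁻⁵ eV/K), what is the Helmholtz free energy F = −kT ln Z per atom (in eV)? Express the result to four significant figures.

-0.02594 eV

k_BT = 8.617×10⁻⁵ × 404 K = 0.0348127 eV.
Eᵢ/kT = 0, 0.672168, 0.818667, 2.28652, 2.92997.
Z = Σ e^(−Eᵢ/kT) = e^(−0) + e^(−0.672168) + e^(−0.818667) + e^(−2.28652) + e^(−2.92997) = 1.00000 + 0.510600 + 0.441019 + 0.101619 + 0.0533986 = 2.10664.
F = −kT ln Z = −0.0348127 × ln(2.10664) = −0.0348127 × 0.745094 = -0.02594 eV.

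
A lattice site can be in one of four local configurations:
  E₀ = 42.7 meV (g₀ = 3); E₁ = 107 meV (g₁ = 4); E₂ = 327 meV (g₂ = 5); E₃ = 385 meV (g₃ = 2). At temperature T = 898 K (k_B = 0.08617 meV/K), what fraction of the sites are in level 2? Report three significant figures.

0.0259

k_BT = 0.08617 × 898 K = 77.381 meV.
Eᵢ/kT = 0.55182, 1.3828, 4.2258, 4.9754.
Z = Σ gᵢe^(−Eᵢ/kT) = 3·e^(−0.55182) + 4·e^(−1.3828) + 5·e^(−4.2258) + 2·e^(−4.9754) = 1.7277 + 1.0035 + 0.073068 + 0.013812 = 2.8181.
P₂ = g₂ e^(−E₂/kT) / Z = 0.073068/2.8181 = 0.0259.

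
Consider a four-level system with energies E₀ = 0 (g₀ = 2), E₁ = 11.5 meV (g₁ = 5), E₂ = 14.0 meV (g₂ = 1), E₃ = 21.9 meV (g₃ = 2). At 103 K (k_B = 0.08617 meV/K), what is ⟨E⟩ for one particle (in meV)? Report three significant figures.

5.97 meV

k_BT = 0.08617 × 103 K = 8.8755 meV.
Eᵢ/kT = 0, 1.2957, 1.5774, 2.4675.
Z = Σ gᵢe^(−Eᵢ/kT) = 2·e^(−0) + 5·e^(−1.2957) + 1·e^(−1.5774) + 2·e^(−2.4675) = 2.0000 + 1.3685 + 0.20651 + 0.16959 = 3.7446.
⟨E⟩ = Σ Eᵢ gᵢe^(−Eᵢ/kT) / Z = (0·2.0000 + 11.5·1.3685 + 14.0·0.20651 + 21.9·0.16959) / 3.7446 = 5.97 meV.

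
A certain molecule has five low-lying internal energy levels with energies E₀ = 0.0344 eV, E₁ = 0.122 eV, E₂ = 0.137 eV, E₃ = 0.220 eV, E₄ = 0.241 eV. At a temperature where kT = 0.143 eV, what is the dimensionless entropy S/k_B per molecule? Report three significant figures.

Eᵢ/kT = 0.24056, 0.85315, 0.95804, 1.5385, 1.6853.
Z = Σ e^(−Eᵢ/kT) = e^(−0.24056) + e^(−0.85315) + e^(−0.95804) + e^(−1.5385) + e^(−1.6853) = 0.78619 + 0.42607 + 0.38364 + 0.21470 + 0.18539 = 1.9960.
⟨E⟩ = Σ EᵢPᵢ = 0.11197 eV.
S/k_B = ln Z + ⟨E⟩/kT = ln(1.9960) + 0.11197/0.143 = 0.69115 + 0.78301 = 1.47.

1.47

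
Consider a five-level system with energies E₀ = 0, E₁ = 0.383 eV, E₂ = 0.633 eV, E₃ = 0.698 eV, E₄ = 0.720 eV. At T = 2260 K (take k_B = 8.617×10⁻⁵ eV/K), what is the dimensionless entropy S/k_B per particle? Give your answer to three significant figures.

0.689

k_BT = 8.617×10⁻⁵ × 2260 K = 0.19474 eV.
Eᵢ/kT = 0, 1.9667, 3.2505, 3.5843, 3.6972.
Z = Σ e^(−Eᵢ/kT) = e^(−0) + e^(−1.9667) + e^(−3.2505) + e^(−3.5843) + e^(−3.6972) = 1.0000 + 0.13992 + 0.038755 + 0.027756 + 0.024793 = 1.2312.
⟨E⟩ = Σ EᵢPᵢ = 0.093686 eV.
S/k_B = ln Z + ⟨E⟩/kT = ln(1.2312) + 0.093686/0.19474 = 0.20799 + 0.48108 = 0.689.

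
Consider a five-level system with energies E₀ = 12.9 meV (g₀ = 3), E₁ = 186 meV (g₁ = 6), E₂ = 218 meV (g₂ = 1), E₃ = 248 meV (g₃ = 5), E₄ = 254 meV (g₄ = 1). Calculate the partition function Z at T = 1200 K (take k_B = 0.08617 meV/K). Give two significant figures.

k_BT = 0.08617 × 1200 K = 103.4 meV.
Eᵢ/kT = 0.1248, 1.799, 2.108, 2.398, 2.456.
Z = Σ gᵢe^(−Eᵢ/kT) = 3·e^(−0.1248) + 6·e^(−1.799) + 1·e^(−2.108) + 5·e^(−2.398) + 1·e^(−2.456) = 2.648 + 0.9928 + 0.1215 + 0.4545 + 0.08578 = 4.303.

Z = 4.3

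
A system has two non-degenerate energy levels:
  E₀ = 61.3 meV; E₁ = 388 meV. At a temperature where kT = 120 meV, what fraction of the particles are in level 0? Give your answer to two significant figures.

0.94

Eᵢ/kT = 0.5108, 3.233.
Z = Σ e^(−Eᵢ/kT) = e^(−0.5108) + e^(−3.233) = 0.6000 + 0.03944 = 0.6394.
P₀ = e^(−E₀/kT) / Z = 0.6000/0.6394 = 0.94.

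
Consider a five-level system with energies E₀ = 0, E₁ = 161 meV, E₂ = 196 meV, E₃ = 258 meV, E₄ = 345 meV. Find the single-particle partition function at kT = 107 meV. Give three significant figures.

Eᵢ/kT = 0, 1.5047, 1.8318, 2.4112, 3.2243.
Z = Σ e^(−Eᵢ/kT) = e^(−0) + e^(−1.5047) + e^(−1.8318) + e^(−2.4112) + e^(−3.2243) = 1.0000 + 0.22208 + 0.16013 + 0.089708 + 0.039784 = 1.5117.

Z = 1.51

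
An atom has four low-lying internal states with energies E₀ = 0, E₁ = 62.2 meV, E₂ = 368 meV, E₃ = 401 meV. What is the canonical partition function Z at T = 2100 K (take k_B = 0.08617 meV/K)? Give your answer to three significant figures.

k_BT = 0.08617 × 2100 K = 180.96 meV.
Eᵢ/kT = 0, 0.34372, 2.0336, 2.2160.
Z = Σ e^(−Eᵢ/kT) = e^(−0) + e^(−0.34372) + e^(−2.0336) + e^(−2.2160) = 1.0000 + 0.70913 + 0.13086 + 0.10904 = 1.9490.

Z = 1.95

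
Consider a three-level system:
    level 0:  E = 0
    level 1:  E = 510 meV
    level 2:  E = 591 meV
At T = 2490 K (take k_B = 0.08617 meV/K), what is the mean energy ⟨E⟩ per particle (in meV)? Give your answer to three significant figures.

73.5 meV

k_BT = 0.08617 × 2490 K = 214.56 meV.
Eᵢ/kT = 0, 2.3770, 2.7545.
Z = Σ e^(−Eᵢ/kT) = e^(−0) + e^(−2.3770) + e^(−2.7545) = 1.0000 + 0.092829 + 0.063641 = 1.1565.
⟨E⟩ = Σ Eᵢ e^(−Eᵢ/kT) / Z = (0·1.0000 + 510·0.092829 + 591·0.063641) / 1.1565 = 73.5 meV.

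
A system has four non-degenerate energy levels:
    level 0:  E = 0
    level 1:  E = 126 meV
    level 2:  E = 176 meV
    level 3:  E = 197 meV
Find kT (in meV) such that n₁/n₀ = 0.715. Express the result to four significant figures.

375.6 meV

n₁/n₀ = exp[−(E₁−E₀)/kT] = 0.715.
⇒ (E₁−E₀)/kT = ln(1/0.715) = ln(1.39860) = 0.335472.
kT = 126 meV / 0.335472 = 375.6 meV.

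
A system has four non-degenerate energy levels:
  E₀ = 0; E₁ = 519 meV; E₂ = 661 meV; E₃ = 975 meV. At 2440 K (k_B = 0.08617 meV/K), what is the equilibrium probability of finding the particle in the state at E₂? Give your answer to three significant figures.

k_BT = 0.08617 × 2440 K = 210.25 meV.
Eᵢ/kT = 0, 2.4685, 3.1439, 4.6373.
Z = Σ e^(−Eᵢ/kT) = e^(−0) + e^(−2.4685) + e^(−3.1439) + e^(−4.6373) = 1.0000 + 0.084712 + 0.043114 + 0.0096838 = 1.1375.
P₂ = e^(−E₂/kT) / Z = 0.043114/1.1375 = 0.0379.

0.0379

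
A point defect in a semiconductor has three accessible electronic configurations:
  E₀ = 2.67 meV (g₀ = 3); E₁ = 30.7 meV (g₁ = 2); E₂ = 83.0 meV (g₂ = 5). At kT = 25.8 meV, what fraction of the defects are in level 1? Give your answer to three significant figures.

Eᵢ/kT = 0.10349, 1.1899, 3.2171.
Z = Σ gᵢe^(−Eᵢ/kT) = 3·e^(−0.10349) + 2·e^(−1.1899) + 5·e^(−3.2171) = 2.7051 + 0.60850 + 0.20036 = 3.5140.
P₁ = g₁ e^(−E₁/kT) / Z = 0.60850/3.5140 = 0.173.

0.173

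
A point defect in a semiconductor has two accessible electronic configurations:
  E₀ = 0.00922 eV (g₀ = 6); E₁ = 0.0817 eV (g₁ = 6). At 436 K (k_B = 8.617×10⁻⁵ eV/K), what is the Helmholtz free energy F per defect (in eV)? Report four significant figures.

k_BT = 8.617×10⁻⁵ × 436 K = 0.0375701 eV.
Eᵢ/kT = 0.245408, 2.17460.
Z = Σ gᵢe^(−Eᵢ/kT) = 6·e^(−0.245408) + 6·e^(−2.17460) = 4.69431 + 0.681922 = 5.37623.
F = −kT ln Z = −0.0375701 × ln(5.37623) = −0.0375701 × 1.68199 = -0.06319 eV.

-0.06319 eV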